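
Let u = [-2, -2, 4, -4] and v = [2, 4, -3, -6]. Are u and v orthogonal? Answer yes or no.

yes

u · v = (-2)·2 + (-2)·4 + 4·(-3) + (-4)·(-6) = -4 - 8 - 12 + 24 = 0
Zero, so the vectors are orthogonal.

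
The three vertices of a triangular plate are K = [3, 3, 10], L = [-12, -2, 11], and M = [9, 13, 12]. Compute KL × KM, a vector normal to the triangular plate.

(-20, 36, -120)

KL = (-15, -5, 1)
KM = (6, 10, 2)
i: (-5)·2 - 1·10 = -10 - 10 = -20
j: 1·6 - (-15)·2 = 6 - (-30) = 36
k: (-15)·10 - (-5)·6 = -150 - (-30) = -120
KL × KM = (-20, 36, -120)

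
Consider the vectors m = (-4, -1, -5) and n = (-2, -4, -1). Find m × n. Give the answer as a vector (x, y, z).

i: (-1)·(-1) - (-5)·(-4) = 1 - 20 = -19
j: (-5)·(-2) - (-4)·(-1) = 10 - 4 = 6
k: (-4)·(-4) - (-1)·(-2) = 16 - 2 = 14
m × n = (-19, 6, 14)

(-19, 6, 14)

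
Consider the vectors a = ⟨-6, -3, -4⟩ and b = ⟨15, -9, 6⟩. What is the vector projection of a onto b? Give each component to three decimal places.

a · b = (-6)·15 + (-3)·(-9) + (-4)·6 = -90 + 27 - 24 = -87
|b|² = 225 + 81 + 36 = 342
proj_b a = (-87/342) · (15, -9, 6) ≈ (-3.816, 2.289, -1.526)

(-3.816, 2.289, -1.526)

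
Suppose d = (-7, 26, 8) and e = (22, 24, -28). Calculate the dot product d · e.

d · e = (-7)·22 + 26·24 + 8·(-28) = -154 + 624 - 224 = 246

246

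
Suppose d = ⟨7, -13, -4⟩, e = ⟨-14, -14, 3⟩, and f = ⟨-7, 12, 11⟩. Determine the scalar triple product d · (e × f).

-1995

e × f:
i: (-14)·11 - 3·12 = -154 - 36 = -190
j: 3·(-7) - (-14)·11 = -21 - (-154) = 133
k: (-14)·12 - (-14)·(-7) = -168 - 98 = -266
e × f = (-190, 133, -266)
d · (e × f) = 7·(-190) + (-13)·133 + (-4)·(-266) = -1330 - 1729 + 1064 = -1995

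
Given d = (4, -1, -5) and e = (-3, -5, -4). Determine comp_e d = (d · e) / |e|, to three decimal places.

1.838

d · e = 4·(-3) + (-1)·(-5) + (-5)·(-4) = -12 + 5 + 20 = 13
|e| = √(9 + 25 + 16) = √50 ≈ 7.0711
comp_e d = 13 / √50 ≈ 1.838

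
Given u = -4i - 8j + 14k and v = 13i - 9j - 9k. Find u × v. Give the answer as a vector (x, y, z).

i: (-8)·(-9) - 14·(-9) = 72 - (-126) = 198
j: 14·13 - (-4)·(-9) = 182 - 36 = 146
k: (-4)·(-9) - (-8)·13 = 36 - (-104) = 140
u × v = (198, 146, 140)

(198, 146, 140)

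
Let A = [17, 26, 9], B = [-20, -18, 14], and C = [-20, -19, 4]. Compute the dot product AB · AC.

3324

AB = B − A = (-37, -44, 5)
AC = C − A = (-37, -45, -5)
AB · AC = (-37)·(-37) + (-44)·(-45) + 5·(-5) = 1369 + 1980 - 25 = 3324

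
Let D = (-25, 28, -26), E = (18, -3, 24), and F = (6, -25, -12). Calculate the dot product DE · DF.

DE = E − D = (43, -31, 50)
DF = F − D = (31, -53, 14)
DE · DF = 43·31 + (-31)·(-53) + 50·14 = 1333 + 1643 + 700 = 3676

3676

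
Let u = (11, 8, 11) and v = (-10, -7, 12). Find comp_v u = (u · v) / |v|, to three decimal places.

u · v = 11·(-10) + 8·(-7) + 11·12 = -110 - 56 + 132 = -34
|v| = √(100 + 49 + 144) = √293 ≈ 17.1172
comp_v u = -34 / √293 ≈ -1.986

-1.986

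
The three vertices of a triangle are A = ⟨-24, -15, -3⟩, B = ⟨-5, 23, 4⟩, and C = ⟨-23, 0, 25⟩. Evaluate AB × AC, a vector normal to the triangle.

(959, -525, 247)

AB = (19, 38, 7)
AC = (1, 15, 28)
i: 38·28 - 7·15 = 1064 - 105 = 959
j: 7·1 - 19·28 = 7 - 532 = -525
k: 19·15 - 38·1 = 285 - 38 = 247
AB × AC = (959, -525, 247)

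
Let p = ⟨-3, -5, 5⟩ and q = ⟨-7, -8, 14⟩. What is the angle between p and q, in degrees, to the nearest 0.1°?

p · q = (-3)·(-7) + (-5)·(-8) + 5·14 = 21 + 40 + 70 = 131
|p|² = 9 + 25 + 25 = 59,  |p| = √59 ≈ 7.681146
|q|² = 49 + 64 + 196 = 309,  |q| = √309 ≈ 17.578396
cos θ = 131 / (7.681146 · 17.578396) ≈ 0.97021
θ = arccos(0.97021) ≈ 14.0°

14.0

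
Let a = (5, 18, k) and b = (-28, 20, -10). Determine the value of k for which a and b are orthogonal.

22

a · b = 5·(-28) + 18·20 + k·(-10) = 220 - 10k
Set equal to 0: -10k = -220, so k = 22.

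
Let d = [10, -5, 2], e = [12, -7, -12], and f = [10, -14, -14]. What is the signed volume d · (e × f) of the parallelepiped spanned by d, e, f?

-1136

e × f:
i: (-7)·(-14) - (-12)·(-14) = 98 - 168 = -70
j: (-12)·10 - 12·(-14) = -120 - (-168) = 48
k: 12·(-14) - (-7)·10 = -168 - (-70) = -98
e × f = (-70, 48, -98)
d · (e × f) = 10·(-70) + (-5)·48 + 2·(-98) = -700 - 240 - 196 = -1136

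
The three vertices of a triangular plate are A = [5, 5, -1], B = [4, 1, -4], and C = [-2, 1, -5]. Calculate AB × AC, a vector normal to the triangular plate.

AB = (-1, -4, -3)
AC = (-7, -4, -4)
i: (-4)·(-4) - (-3)·(-4) = 16 - 12 = 4
j: (-3)·(-7) - (-1)·(-4) = 21 - 4 = 17
k: (-1)·(-4) - (-4)·(-7) = 4 - 28 = -24
AB × AC = (4, 17, -24)

(4, 17, -24)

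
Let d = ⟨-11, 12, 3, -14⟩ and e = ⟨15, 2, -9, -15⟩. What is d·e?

42

d · e = (-11)·15 + 12·2 + 3·(-9) + (-14)·(-15) = -165 + 24 - 27 + 210 = 42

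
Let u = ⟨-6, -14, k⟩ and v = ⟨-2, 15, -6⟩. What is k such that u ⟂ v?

u · v = (-6)·(-2) + (-14)·15 + k·(-6) = -198 - 6k
Set equal to 0: -6k = 198, so k = -33.

-33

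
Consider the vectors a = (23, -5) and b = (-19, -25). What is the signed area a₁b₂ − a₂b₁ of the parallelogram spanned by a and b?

-670

23·(-25) - (-5)·(-19) = -575 - 95 = -670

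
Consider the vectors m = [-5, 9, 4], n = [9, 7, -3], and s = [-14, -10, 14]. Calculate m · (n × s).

n × s:
i: 7·14 - (-3)·(-10) = 98 - 30 = 68
j: (-3)·(-14) - 9·14 = 42 - 126 = -84
k: 9·(-10) - 7·(-14) = -90 - (-98) = 8
n × s = (68, -84, 8)
m · (n × s) = (-5)·68 + 9·(-84) + 4·8 = -340 - 756 + 32 = -1064

-1064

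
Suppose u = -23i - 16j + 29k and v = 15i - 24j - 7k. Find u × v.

i: (-16)·(-7) - 29·(-24) = 112 - (-696) = 808
j: 29·15 - (-23)·(-7) = 435 - 161 = 274
k: (-23)·(-24) - (-16)·15 = 552 - (-240) = 792
u × v = (808, 274, 792)

(808, 274, 792)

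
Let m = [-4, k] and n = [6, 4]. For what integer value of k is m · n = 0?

m · n = (-4)·6 + k·4 = -24 + 4k
Set equal to 0: 4k = 24, so k = 6.

6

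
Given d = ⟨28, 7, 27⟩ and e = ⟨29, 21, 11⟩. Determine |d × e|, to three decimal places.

783.550

i: 7·11 - 27·21 = 77 - 567 = -490
j: 27·29 - 28·11 = 783 - 308 = 475
k: 28·21 - 7·29 = 588 - 203 = 385
d × e = (-490, 475, 385)
|d × e| = √((-490)² + 475² + 385²) = √613950 ≈ 783.5496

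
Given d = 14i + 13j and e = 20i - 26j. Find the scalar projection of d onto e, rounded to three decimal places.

-1.768

d · e = 14·20 + 13·(-26) = 280 - 338 = -58
|e| = √(400 + 676) = √1076 ≈ 32.8024
comp_e d = -58 / √1076 ≈ -1.768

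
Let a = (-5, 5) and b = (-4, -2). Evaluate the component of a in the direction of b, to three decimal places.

a · b = (-5)·(-4) + 5·(-2) = 20 - 10 = 10
|b| = √(16 + 4) = √20 ≈ 4.4721
comp_b a = 10 / √20 ≈ 2.236

2.236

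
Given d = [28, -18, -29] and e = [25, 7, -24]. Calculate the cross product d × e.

i: (-18)·(-24) - (-29)·7 = 432 - (-203) = 635
j: (-29)·25 - 28·(-24) = -725 - (-672) = -53
k: 28·7 - (-18)·25 = 196 - (-450) = 646
d × e = (635, -53, 646)

(635, -53, 646)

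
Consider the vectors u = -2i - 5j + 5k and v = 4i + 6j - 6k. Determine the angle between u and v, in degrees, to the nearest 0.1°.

170.6

u · v = (-2)·4 + (-5)·6 + 5·(-6) = -8 - 30 - 30 = -68
|u|² = 4 + 25 + 25 = 54,  |u| = √54 ≈ 7.348469
|v|² = 16 + 36 + 36 = 88,  |v| = √88 ≈ 9.380832
cos θ = -68 / (7.348469 · 9.380832) ≈ -0.98644
θ = arccos(-0.98644) ≈ 170.6°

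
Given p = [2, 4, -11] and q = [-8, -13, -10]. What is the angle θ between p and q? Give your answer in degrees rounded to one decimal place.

p · q = 2·(-8) + 4·(-13) + (-11)·(-10) = -16 - 52 + 110 = 42
|p|² = 4 + 16 + 121 = 141,  |p| = √141 ≈ 11.874342
|q|² = 64 + 169 + 100 = 333,  |q| = √333 ≈ 18.248288
cos θ = 42 / (11.874342 · 18.248288) ≈ 0.19383
θ = arccos(0.19383) ≈ 78.8°

78.8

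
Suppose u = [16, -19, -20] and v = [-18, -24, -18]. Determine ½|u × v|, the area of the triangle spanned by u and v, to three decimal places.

i: (-19)·(-18) - (-20)·(-24) = 342 - 480 = -138
j: (-20)·(-18) - 16·(-18) = 360 - (-288) = 648
k: 16·(-24) - (-19)·(-18) = -384 - 342 = -726
u × v = (-138, 648, -726)
|u × v| = √((-138)² + 648² + (-726)²) = √966024 ≈ 982.8652
area = ½ · 982.8652 ≈ 491.433

491.433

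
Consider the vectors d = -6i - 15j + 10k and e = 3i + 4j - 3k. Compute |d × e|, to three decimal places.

24.698

i: (-15)·(-3) - 10·4 = 45 - 40 = 5
j: 10·3 - (-6)·(-3) = 30 - 18 = 12
k: (-6)·4 - (-15)·3 = -24 - (-45) = 21
d × e = (5, 12, 21)
|d × e| = √(5² + 12² + 21²) = √610 ≈ 24.6982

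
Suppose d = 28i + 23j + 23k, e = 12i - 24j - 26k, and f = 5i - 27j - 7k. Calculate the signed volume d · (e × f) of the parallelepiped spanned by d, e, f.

e × f:
i: (-24)·(-7) - (-26)·(-27) = 168 - 702 = -534
j: (-26)·5 - 12·(-7) = -130 - (-84) = -46
k: 12·(-27) - (-24)·5 = -324 - (-120) = -204
e × f = (-534, -46, -204)
d · (e × f) = 28·(-534) + 23·(-46) + 23·(-204) = -14952 - 1058 - 4692 = -20702

-20702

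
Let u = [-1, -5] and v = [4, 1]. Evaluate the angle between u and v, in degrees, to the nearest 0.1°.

115.3

u · v = (-1)·4 + (-5)·1 = -4 - 5 = -9
|u|² = 1 + 25 = 26,  |u| = √26 ≈ 5.099020
|v|² = 16 + 1 = 17,  |v| = √17 ≈ 4.123106
cos θ = -9 / (5.099020 · 4.123106) ≈ -0.42809
θ = arccos(-0.42809) ≈ 115.3°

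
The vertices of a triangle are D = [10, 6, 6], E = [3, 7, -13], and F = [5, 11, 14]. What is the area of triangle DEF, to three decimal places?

DE = (-7, 1, -19),  DF = (-5, 5, 8)
i: 1·8 - (-19)·5 = 8 - (-95) = 103
j: (-19)·(-5) - (-7)·8 = 95 - (-56) = 151
k: (-7)·5 - 1·(-5) = -35 - (-5) = -30
DE × DF = (103, 151, -30)
|DE × DF| = √34310 ≈ 185.2296
area = ½ · 185.2296 ≈ 92.615

92.615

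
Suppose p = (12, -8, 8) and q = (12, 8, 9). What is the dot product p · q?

152

p · q = 12·12 + (-8)·8 + 8·9 = 144 - 64 + 72 = 152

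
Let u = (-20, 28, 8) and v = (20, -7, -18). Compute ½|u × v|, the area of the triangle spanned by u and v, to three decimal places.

322.918

i: 28·(-18) - 8·(-7) = -504 - (-56) = -448
j: 8·20 - (-20)·(-18) = 160 - 360 = -200
k: (-20)·(-7) - 28·20 = 140 - 560 = -420
u × v = (-448, -200, -420)
|u × v| = √((-448)² + (-200)² + (-420)²) = √417104 ≈ 645.8359
area = ½ · 645.8359 ≈ 322.918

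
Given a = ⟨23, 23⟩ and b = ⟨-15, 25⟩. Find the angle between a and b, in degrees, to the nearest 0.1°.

a · b = 23·(-15) + 23·25 = -345 + 575 = 230
|a|² = 529 + 529 = 1058,  |a| = √1058 ≈ 32.526912
|b|² = 225 + 625 = 850,  |b| = √850 ≈ 29.154759
cos θ = 230 / (32.526912 · 29.154759) ≈ 0.24254
θ = arccos(0.24254) ≈ 76.0°

76.0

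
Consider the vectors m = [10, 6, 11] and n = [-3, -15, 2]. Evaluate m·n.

m · n = 10·(-3) + 6·(-15) + 11·2 = -30 - 90 + 22 = -98

-98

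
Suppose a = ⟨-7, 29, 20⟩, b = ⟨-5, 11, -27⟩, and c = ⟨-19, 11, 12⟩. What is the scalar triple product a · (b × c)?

16694

b × c:
i: 11·12 - (-27)·11 = 132 - (-297) = 429
j: (-27)·(-19) - (-5)·12 = 513 - (-60) = 573
k: (-5)·11 - 11·(-19) = -55 - (-209) = 154
b × c = (429, 573, 154)
a · (b × c) = (-7)·429 + 29·573 + 20·154 = -3003 + 16617 + 3080 = 16694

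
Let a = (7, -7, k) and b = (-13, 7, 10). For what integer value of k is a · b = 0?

14

a · b = 7·(-13) + (-7)·7 + k·10 = -140 + 10k
Set equal to 0: 10k = 140, so k = 14.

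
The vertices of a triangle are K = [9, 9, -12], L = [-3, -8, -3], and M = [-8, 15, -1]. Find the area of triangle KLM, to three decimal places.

217.280

KL = (-12, -17, 9),  KM = (-17, 6, 11)
i: (-17)·11 - 9·6 = -187 - 54 = -241
j: 9·(-17) - (-12)·11 = -153 - (-132) = -21
k: (-12)·6 - (-17)·(-17) = -72 - 289 = -361
KL × KM = (-241, -21, -361)
|KL × KM| = √188843 ≈ 434.5607
area = ½ · 434.5607 ≈ 217.280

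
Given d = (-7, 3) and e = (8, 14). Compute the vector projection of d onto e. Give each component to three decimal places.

(-0.431, -0.754)

d · e = (-7)·8 + 3·14 = -56 + 42 = -14
|e|² = 64 + 196 = 260
proj_e d = (-14/260) · (8, 14) ≈ (-0.431, -0.754)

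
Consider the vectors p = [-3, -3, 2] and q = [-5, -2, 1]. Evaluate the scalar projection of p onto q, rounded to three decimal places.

4.199

p · q = (-3)·(-5) + (-3)·(-2) + 2·1 = 15 + 6 + 2 = 23
|q| = √(25 + 4 + 1) = √30 ≈ 5.4772
comp_q p = 23 / √30 ≈ 4.199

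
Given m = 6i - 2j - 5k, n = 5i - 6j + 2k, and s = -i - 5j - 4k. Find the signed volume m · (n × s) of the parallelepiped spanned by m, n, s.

323

n × s:
i: (-6)·(-4) - 2·(-5) = 24 - (-10) = 34
j: 2·(-1) - 5·(-4) = -2 - (-20) = 18
k: 5·(-5) - (-6)·(-1) = -25 - 6 = -31
n × s = (34, 18, -31)
m · (n × s) = 6·34 + (-2)·18 + (-5)·(-31) = 204 - 36 + 155 = 323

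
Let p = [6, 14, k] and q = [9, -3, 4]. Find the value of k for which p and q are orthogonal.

-3

p · q = 6·9 + 14·(-3) + k·4 = 12 + 4k
Set equal to 0: 4k = -12, so k = -3.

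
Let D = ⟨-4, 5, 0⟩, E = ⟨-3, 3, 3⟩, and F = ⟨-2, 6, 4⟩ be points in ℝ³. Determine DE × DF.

DE = (1, -2, 3)
DF = (2, 1, 4)
i: (-2)·4 - 3·1 = -8 - 3 = -11
j: 3·2 - 1·4 = 6 - 4 = 2
k: 1·1 - (-2)·2 = 1 - (-4) = 5
DE × DF = (-11, 2, 5)

(-11, 2, 5)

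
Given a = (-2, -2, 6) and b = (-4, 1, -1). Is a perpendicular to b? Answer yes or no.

a · b = (-2)·(-4) + (-2)·1 + 6·(-1) = 8 - 2 - 6 = 0
Zero, so the vectors are orthogonal.

yes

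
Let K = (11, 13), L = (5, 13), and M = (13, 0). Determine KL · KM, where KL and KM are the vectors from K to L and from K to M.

-12

KL = L − K = (-6, 0)
KM = M − K = (2, -13)
KL · KM = (-6)·2 + 0·(-13) = -12 + 0 = -12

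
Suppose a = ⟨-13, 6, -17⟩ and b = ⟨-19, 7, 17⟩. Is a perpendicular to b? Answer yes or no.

a · b = (-13)·(-19) + 6·7 + (-17)·17 = 247 + 42 - 289 = 0
Zero, so the vectors are orthogonal.

yes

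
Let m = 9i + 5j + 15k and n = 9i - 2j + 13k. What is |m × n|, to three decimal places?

115.404

i: 5·13 - 15·(-2) = 65 - (-30) = 95
j: 15·9 - 9·13 = 135 - 117 = 18
k: 9·(-2) - 5·9 = -18 - 45 = -63
m × n = (95, 18, -63)
|m × n| = √(95² + 18² + (-63)²) = √13318 ≈ 115.4036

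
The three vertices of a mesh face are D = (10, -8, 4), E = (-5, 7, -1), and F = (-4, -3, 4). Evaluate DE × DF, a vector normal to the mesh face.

DE = (-15, 15, -5)
DF = (-14, 5, 0)
i: 15·0 - (-5)·5 = 0 - (-25) = 25
j: (-5)·(-14) - (-15)·0 = 70 - 0 = 70
k: (-15)·5 - 15·(-14) = -75 - (-210) = 135
DE × DF = (25, 70, 135)

(25, 70, 135)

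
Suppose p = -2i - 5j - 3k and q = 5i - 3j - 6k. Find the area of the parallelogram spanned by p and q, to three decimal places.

i: (-5)·(-6) - (-3)·(-3) = 30 - 9 = 21
j: (-3)·5 - (-2)·(-6) = -15 - 12 = -27
k: (-2)·(-3) - (-5)·5 = 6 - (-25) = 31
p × q = (21, -27, 31)
|p × q| = √(21² + (-27)² + 31²) = √2131 ≈ 46.1628

46.163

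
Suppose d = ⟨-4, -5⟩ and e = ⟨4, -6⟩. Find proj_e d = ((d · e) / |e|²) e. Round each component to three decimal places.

(1.077, -1.615)

d · e = (-4)·4 + (-5)·(-6) = -16 + 30 = 14
|e|² = 16 + 36 = 52
proj_e d = (14/52) · (4, -6) ≈ (1.077, -1.615)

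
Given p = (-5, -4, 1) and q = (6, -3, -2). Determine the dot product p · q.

-20

p · q = (-5)·6 + (-4)·(-3) + 1·(-2) = -30 + 12 - 2 = -20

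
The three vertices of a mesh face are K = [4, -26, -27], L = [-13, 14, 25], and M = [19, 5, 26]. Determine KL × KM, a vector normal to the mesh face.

(508, 1681, -1127)

KL = (-17, 40, 52)
KM = (15, 31, 53)
i: 40·53 - 52·31 = 2120 - 1612 = 508
j: 52·15 - (-17)·53 = 780 - (-901) = 1681
k: (-17)·31 - 40·15 = -527 - 600 = -1127
KL × KM = (508, 1681, -1127)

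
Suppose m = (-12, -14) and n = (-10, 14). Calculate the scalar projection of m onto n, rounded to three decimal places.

-4.417

m · n = (-12)·(-10) + (-14)·14 = 120 - 196 = -76
|n| = √(100 + 196) = √296 ≈ 17.2047
comp_n m = -76 / √296 ≈ -4.417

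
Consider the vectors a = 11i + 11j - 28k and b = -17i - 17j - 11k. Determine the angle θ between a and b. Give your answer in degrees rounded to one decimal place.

a · b = 11·(-17) + 11·(-17) + (-28)·(-11) = -187 - 187 + 308 = -66
|a|² = 121 + 121 + 784 = 1026,  |a| = √1026 ≈ 32.031235
|b|² = 289 + 289 + 121 = 699,  |b| = √699 ≈ 26.438608
cos θ = -66 / (32.031235 · 26.438608) ≈ -0.07793
θ = arccos(-0.07793) ≈ 94.5°

94.5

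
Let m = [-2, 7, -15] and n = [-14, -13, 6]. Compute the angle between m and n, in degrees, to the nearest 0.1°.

117.3

m · n = (-2)·(-14) + 7·(-13) + (-15)·6 = 28 - 91 - 90 = -153
|m|² = 4 + 49 + 225 = 278,  |m| = √278 ≈ 16.673332
|n|² = 196 + 169 + 36 = 401,  |n| = √401 ≈ 20.024984
cos θ = -153 / (16.673332 · 20.024984) ≈ -0.45824
θ = arccos(-0.45824) ≈ 117.3°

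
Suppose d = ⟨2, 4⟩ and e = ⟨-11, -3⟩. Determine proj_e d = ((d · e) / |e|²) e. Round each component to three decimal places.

d · e = 2·(-11) + 4·(-3) = -22 - 12 = -34
|e|² = 121 + 9 = 130
proj_e d = (-34/130) · (-11, -3) ≈ (2.877, 0.785)

(2.877, 0.785)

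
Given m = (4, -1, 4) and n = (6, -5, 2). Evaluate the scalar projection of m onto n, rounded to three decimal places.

m · n = 4·6 + (-1)·(-5) + 4·2 = 24 + 5 + 8 = 37
|n| = √(36 + 25 + 4) = √65 ≈ 8.0623
comp_n m = 37 / √65 ≈ 4.589

4.589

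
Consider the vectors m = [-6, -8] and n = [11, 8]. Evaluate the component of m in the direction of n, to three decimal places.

-9.558

m · n = (-6)·11 + (-8)·8 = -66 - 64 = -130
|n| = √(121 + 64) = √185 ≈ 13.6015
comp_n m = -130 / √185 ≈ -9.558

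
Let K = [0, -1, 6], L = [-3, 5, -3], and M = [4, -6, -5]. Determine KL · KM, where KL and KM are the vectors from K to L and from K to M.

57

KL = L − K = (-3, 6, -9)
KM = M − K = (4, -5, -11)
KL · KM = (-3)·4 + 6·(-5) + (-9)·(-11) = -12 - 30 + 99 = 57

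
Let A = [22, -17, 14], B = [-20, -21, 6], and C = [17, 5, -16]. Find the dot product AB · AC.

AB = B − A = (-42, -4, -8)
AC = C − A = (-5, 22, -30)
AB · AC = (-42)·(-5) + (-4)·22 + (-8)·(-30) = 210 - 88 + 240 = 362

362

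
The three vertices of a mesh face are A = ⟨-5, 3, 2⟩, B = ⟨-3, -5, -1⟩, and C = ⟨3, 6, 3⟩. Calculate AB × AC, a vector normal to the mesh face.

AB = (2, -8, -3)
AC = (8, 3, 1)
i: (-8)·1 - (-3)·3 = -8 - (-9) = 1
j: (-3)·8 - 2·1 = -24 - 2 = -26
k: 2·3 - (-8)·8 = 6 - (-64) = 70
AB × AC = (1, -26, 70)

(1, -26, 70)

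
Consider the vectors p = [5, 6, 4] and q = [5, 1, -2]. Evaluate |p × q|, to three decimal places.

42.202

i: 6·(-2) - 4·1 = -12 - 4 = -16
j: 4·5 - 5·(-2) = 20 - (-10) = 30
k: 5·1 - 6·5 = 5 - 30 = -25
p × q = (-16, 30, -25)
|p × q| = √((-16)² + 30² + (-25)²) = √1781 ≈ 42.2019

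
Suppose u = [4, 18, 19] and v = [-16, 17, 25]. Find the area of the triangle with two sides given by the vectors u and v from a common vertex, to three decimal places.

276.623

i: 18·25 - 19·17 = 450 - 323 = 127
j: 19·(-16) - 4·25 = -304 - 100 = -404
k: 4·17 - 18·(-16) = 68 - (-288) = 356
u × v = (127, -404, 356)
|u × v| = √(127² + (-404)² + 356²) = √306081 ≈ 553.2459
area = ½ · 553.2459 ≈ 276.623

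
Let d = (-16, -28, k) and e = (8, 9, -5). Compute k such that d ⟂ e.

-76

d · e = (-16)·8 + (-28)·9 + k·(-5) = -380 - 5k
Set equal to 0: -5k = 380, so k = -76.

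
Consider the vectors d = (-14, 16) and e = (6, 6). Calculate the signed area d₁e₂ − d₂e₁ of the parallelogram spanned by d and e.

(-14)·6 - 16·6 = -84 - 96 = -180

-180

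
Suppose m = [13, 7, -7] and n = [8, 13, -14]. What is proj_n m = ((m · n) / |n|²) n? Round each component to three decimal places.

m · n = 13·8 + 7·13 + (-7)·(-14) = 104 + 91 + 98 = 293
|n|² = 64 + 169 + 196 = 429
proj_n m = (293/429) · (8, 13, -14) ≈ (5.464, 8.879, -9.562)

(5.464, 8.879, -9.562)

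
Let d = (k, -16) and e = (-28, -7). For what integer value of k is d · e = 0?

d · e = k·(-28) + (-16)·(-7) = 112 - 28k
Set equal to 0: -28k = -112, so k = 4.

4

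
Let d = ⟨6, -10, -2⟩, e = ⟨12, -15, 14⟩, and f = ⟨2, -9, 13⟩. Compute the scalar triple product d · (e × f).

1022

e × f:
i: (-15)·13 - 14·(-9) = -195 - (-126) = -69
j: 14·2 - 12·13 = 28 - 156 = -128
k: 12·(-9) - (-15)·2 = -108 - (-30) = -78
e × f = (-69, -128, -78)
d · (e × f) = 6·(-69) + (-10)·(-128) + (-2)·(-78) = -414 + 1280 + 156 = 1022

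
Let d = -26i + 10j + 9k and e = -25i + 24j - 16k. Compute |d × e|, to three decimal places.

i: 10·(-16) - 9·24 = -160 - 216 = -376
j: 9·(-25) - (-26)·(-16) = -225 - 416 = -641
k: (-26)·24 - 10·(-25) = -624 - (-250) = -374
d × e = (-376, -641, -374)
|d × e| = √((-376)² + (-641)² + (-374)²) = √692133 ≈ 831.9453

831.945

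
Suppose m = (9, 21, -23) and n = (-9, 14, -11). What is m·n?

m · n = 9·(-9) + 21·14 + (-23)·(-11) = -81 + 294 + 253 = 466

466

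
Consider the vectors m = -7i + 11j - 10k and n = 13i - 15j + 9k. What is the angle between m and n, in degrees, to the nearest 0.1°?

165.1

m · n = (-7)·13 + 11·(-15) + (-10)·9 = -91 - 165 - 90 = -346
|m|² = 49 + 121 + 100 = 270,  |m| = √270 ≈ 16.431677
|n|² = 169 + 225 + 81 = 475,  |n| = √475 ≈ 21.794495
cos θ = -346 / (16.431677 · 21.794495) ≈ -0.96616
θ = arccos(-0.96616) ≈ 165.1°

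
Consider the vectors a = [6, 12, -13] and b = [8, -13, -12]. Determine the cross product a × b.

i: 12·(-12) - (-13)·(-13) = -144 - 169 = -313
j: (-13)·8 - 6·(-12) = -104 - (-72) = -32
k: 6·(-13) - 12·8 = -78 - 96 = -174
a × b = (-313, -32, -174)

(-313, -32, -174)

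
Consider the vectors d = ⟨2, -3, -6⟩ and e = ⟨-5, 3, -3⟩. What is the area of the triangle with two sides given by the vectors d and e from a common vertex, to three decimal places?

i: (-3)·(-3) - (-6)·3 = 9 - (-18) = 27
j: (-6)·(-5) - 2·(-3) = 30 - (-6) = 36
k: 2·3 - (-3)·(-5) = 6 - 15 = -9
d × e = (27, 36, -9)
|d × e| = √(27² + 36² + (-9)²) = √2106 ≈ 45.8912
area = ½ · 45.8912 ≈ 22.946

22.946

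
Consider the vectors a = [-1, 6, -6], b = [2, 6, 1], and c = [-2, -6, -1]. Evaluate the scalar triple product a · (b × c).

b × c:
i: 6·(-1) - 1·(-6) = -6 - (-6) = 0
j: 1·(-2) - 2·(-1) = -2 - (-2) = 0
k: 2·(-6) - 6·(-2) = -12 - (-12) = 0
b × c = (0, 0, 0)
a · (b × c) = (-1)·0 + 6·0 + (-6)·0 = 0 + 0 + 0 = 0

0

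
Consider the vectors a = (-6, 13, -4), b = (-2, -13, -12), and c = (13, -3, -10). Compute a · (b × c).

-3552

b × c:
i: (-13)·(-10) - (-12)·(-3) = 130 - 36 = 94
j: (-12)·13 - (-2)·(-10) = -156 - 20 = -176
k: (-2)·(-3) - (-13)·13 = 6 - (-169) = 175
b × c = (94, -176, 175)
a · (b × c) = (-6)·94 + 13·(-176) + (-4)·175 = -564 - 2288 - 700 = -3552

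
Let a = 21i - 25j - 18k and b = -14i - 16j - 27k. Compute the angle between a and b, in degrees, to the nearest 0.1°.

62.5

a · b = 21·(-14) + (-25)·(-16) + (-18)·(-27) = -294 + 400 + 486 = 592
|a|² = 441 + 625 + 324 = 1390,  |a| = √1390 ≈ 37.282704
|b|² = 196 + 256 + 729 = 1181,  |b| = √1181 ≈ 34.365681
cos θ = 592 / (37.282704 · 34.365681) ≈ 0.46205
θ = arccos(0.46205) ≈ 62.5°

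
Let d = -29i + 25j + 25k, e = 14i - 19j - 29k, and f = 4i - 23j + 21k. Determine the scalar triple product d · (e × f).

14514

e × f:
i: (-19)·21 - (-29)·(-23) = -399 - 667 = -1066
j: (-29)·4 - 14·21 = -116 - 294 = -410
k: 14·(-23) - (-19)·4 = -322 - (-76) = -246
e × f = (-1066, -410, -246)
d · (e × f) = (-29)·(-1066) + 25·(-410) + 25·(-246) = 30914 - 10250 - 6150 = 14514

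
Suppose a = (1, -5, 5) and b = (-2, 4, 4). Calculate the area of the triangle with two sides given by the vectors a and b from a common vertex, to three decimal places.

21.401

i: (-5)·4 - 5·4 = -20 - 20 = -40
j: 5·(-2) - 1·4 = -10 - 4 = -14
k: 1·4 - (-5)·(-2) = 4 - 10 = -6
a × b = (-40, -14, -6)
|a × b| = √((-40)² + (-14)² + (-6)²) = √1832 ≈ 42.8019
area = ½ · 42.8019 ≈ 21.401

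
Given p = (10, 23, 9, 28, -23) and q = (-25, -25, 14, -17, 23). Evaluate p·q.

p · q = 10·(-25) + 23·(-25) + 9·14 + 28·(-17) + (-23)·23 = -250 - 575 + 126 - 476 - 529 = -1704

-1704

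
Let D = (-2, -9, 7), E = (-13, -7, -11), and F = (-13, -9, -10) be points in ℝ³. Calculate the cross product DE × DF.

DE = (-11, 2, -18)
DF = (-11, 0, -17)
i: 2·(-17) - (-18)·0 = -34 - 0 = -34
j: (-18)·(-11) - (-11)·(-17) = 198 - 187 = 11
k: (-11)·0 - 2·(-11) = 0 - (-22) = 22
DE × DF = (-34, 11, 22)

(-34, 11, 22)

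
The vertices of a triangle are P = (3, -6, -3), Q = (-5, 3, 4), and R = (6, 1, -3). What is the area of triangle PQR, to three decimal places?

49.323

PQ = (-8, 9, 7),  PR = (3, 7, 0)
i: 9·0 - 7·7 = 0 - 49 = -49
j: 7·3 - (-8)·0 = 21 - 0 = 21
k: (-8)·7 - 9·3 = -56 - 27 = -83
PQ × PR = (-49, 21, -83)
|PQ × PR| = √9731 ≈ 98.6458
area = ½ · 98.6458 ≈ 49.323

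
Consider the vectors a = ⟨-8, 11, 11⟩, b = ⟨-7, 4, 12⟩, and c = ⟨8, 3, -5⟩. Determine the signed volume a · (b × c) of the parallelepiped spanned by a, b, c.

b × c:
i: 4·(-5) - 12·3 = -20 - 36 = -56
j: 12·8 - (-7)·(-5) = 96 - 35 = 61
k: (-7)·3 - 4·8 = -21 - 32 = -53
b × c = (-56, 61, -53)
a · (b × c) = (-8)·(-56) + 11·61 + 11·(-53) = 448 + 671 - 583 = 536

536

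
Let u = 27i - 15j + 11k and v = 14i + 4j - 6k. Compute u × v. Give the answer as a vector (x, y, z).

(46, 316, 318)

i: (-15)·(-6) - 11·4 = 90 - 44 = 46
j: 11·14 - 27·(-6) = 154 - (-162) = 316
k: 27·4 - (-15)·14 = 108 - (-210) = 318
u × v = (46, 316, 318)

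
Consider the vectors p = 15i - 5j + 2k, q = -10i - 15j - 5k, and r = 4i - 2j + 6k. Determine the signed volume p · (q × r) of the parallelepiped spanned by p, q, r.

-1540

q × r:
i: (-15)·6 - (-5)·(-2) = -90 - 10 = -100
j: (-5)·4 - (-10)·6 = -20 - (-60) = 40
k: (-10)·(-2) - (-15)·4 = 20 - (-60) = 80
q × r = (-100, 40, 80)
p · (q × r) = 15·(-100) + (-5)·40 + 2·80 = -1500 - 200 + 160 = -1540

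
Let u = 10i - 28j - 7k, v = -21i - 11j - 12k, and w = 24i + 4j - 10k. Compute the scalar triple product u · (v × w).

v × w:
i: (-11)·(-10) - (-12)·4 = 110 - (-48) = 158
j: (-12)·24 - (-21)·(-10) = -288 - 210 = -498
k: (-21)·4 - (-11)·24 = -84 - (-264) = 180
v × w = (158, -498, 180)
u · (v × w) = 10·158 + (-28)·(-498) + (-7)·180 = 1580 + 13944 - 1260 = 14264

14264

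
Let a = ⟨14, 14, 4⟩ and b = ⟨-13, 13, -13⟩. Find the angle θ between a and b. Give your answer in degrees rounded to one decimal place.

a · b = 14·(-13) + 14·13 + 4·(-13) = -182 + 182 - 52 = -52
|a|² = 196 + 196 + 16 = 408,  |a| = √408 ≈ 20.199010
|b|² = 169 + 169 + 169 = 507,  |b| = √507 ≈ 22.516660
cos θ = -52 / (20.199010 · 22.516660) ≈ -0.11433
θ = arccos(-0.11433) ≈ 96.6°

96.6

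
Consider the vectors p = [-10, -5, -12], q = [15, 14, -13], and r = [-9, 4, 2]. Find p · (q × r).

-3467

q × r:
i: 14·2 - (-13)·4 = 28 - (-52) = 80
j: (-13)·(-9) - 15·2 = 117 - 30 = 87
k: 15·4 - 14·(-9) = 60 - (-126) = 186
q × r = (80, 87, 186)
p · (q × r) = (-10)·80 + (-5)·87 + (-12)·186 = -800 - 435 - 2232 = -3467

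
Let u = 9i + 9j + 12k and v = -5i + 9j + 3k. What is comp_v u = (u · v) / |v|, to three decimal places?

6.714

u · v = 9·(-5) + 9·9 + 12·3 = -45 + 81 + 36 = 72
|v| = √(25 + 81 + 9) = √115 ≈ 10.7238
comp_v u = 72 / √115 ≈ 6.714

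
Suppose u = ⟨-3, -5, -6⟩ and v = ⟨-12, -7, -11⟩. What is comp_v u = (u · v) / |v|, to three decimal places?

7.731

u · v = (-3)·(-12) + (-5)·(-7) + (-6)·(-11) = 36 + 35 + 66 = 137
|v| = √(144 + 49 + 121) = √314 ≈ 17.7200
comp_v u = 137 / √314 ≈ 7.731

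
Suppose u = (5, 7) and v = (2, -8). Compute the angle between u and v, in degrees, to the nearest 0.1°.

130.4

u · v = 5·2 + 7·(-8) = 10 - 56 = -46
|u|² = 25 + 49 = 74,  |u| = √74 ≈ 8.602325
|v|² = 4 + 64 = 68,  |v| = √68 ≈ 8.246211
cos θ = -46 / (8.602325 · 8.246211) ≈ -0.64847
θ = arccos(-0.64847) ≈ 130.4°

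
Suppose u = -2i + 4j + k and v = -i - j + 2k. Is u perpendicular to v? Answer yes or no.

yes

u · v = (-2)·(-1) + 4·(-1) + 1·2 = 2 - 4 + 2 = 0
Zero, so the vectors are orthogonal.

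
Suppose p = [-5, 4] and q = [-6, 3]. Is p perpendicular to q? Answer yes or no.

p · q = (-5)·(-6) + 4·3 = 30 + 12 = 42
Nonzero, so the vectors are not orthogonal.

no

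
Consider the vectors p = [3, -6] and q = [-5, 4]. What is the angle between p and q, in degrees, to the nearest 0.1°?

p · q = 3·(-5) + (-6)·4 = -15 - 24 = -39
|p|² = 9 + 36 = 45,  |p| = √45 ≈ 6.708204
|q|² = 25 + 16 = 41,  |q| = √41 ≈ 6.403124
cos θ = -39 / (6.708204 · 6.403124) ≈ -0.90796
θ = arccos(-0.90796) ≈ 155.2°

155.2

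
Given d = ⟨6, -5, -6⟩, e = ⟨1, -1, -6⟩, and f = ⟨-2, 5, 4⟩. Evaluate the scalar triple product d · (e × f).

e × f:
i: (-1)·4 - (-6)·5 = -4 - (-30) = 26
j: (-6)·(-2) - 1·4 = 12 - 4 = 8
k: 1·5 - (-1)·(-2) = 5 - 2 = 3
e × f = (26, 8, 3)
d · (e × f) = 6·26 + (-5)·8 + (-6)·3 = 156 - 40 - 18 = 98

98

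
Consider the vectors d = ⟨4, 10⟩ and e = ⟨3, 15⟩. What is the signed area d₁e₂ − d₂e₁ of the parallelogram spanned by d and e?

30

4·15 - 10·3 = 60 - 30 = 30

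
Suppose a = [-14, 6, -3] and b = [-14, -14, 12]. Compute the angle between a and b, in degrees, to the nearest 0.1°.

a · b = (-14)·(-14) + 6·(-14) + (-3)·12 = 196 - 84 - 36 = 76
|a|² = 196 + 36 + 9 = 241,  |a| = √241 ≈ 15.524175
|b|² = 196 + 196 + 144 = 536,  |b| = √536 ≈ 23.151674
cos θ = 76 / (15.524175 · 23.151674) ≈ 0.21146
θ = arccos(0.21146) ≈ 77.8°

77.8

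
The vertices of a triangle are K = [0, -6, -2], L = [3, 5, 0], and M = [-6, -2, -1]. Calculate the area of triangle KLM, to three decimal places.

KL = (3, 11, 2),  KM = (-6, 4, 1)
i: 11·1 - 2·4 = 11 - 8 = 3
j: 2·(-6) - 3·1 = -12 - 3 = -15
k: 3·4 - 11·(-6) = 12 - (-66) = 78
KL × KM = (3, -15, 78)
|KL × KM| = √6318 ≈ 79.4858
area = ½ · 79.4858 ≈ 39.743

39.743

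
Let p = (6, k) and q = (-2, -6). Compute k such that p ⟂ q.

p · q = 6·(-2) + k·(-6) = -12 - 6k
Set equal to 0: -6k = 12, so k = -2.

-2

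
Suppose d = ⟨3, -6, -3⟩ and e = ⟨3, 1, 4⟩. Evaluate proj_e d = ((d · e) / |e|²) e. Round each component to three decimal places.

(-1.038, -0.346, -1.385)

d · e = 3·3 + (-6)·1 + (-3)·4 = 9 - 6 - 12 = -9
|e|² = 9 + 1 + 16 = 26
proj_e d = (-9/26) · (3, 1, 4) ≈ (-1.038, -0.346, -1.385)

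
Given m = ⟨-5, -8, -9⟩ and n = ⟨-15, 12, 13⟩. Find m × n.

i: (-8)·13 - (-9)·12 = -104 - (-108) = 4
j: (-9)·(-15) - (-5)·13 = 135 - (-65) = 200
k: (-5)·12 - (-8)·(-15) = -60 - 120 = -180
m × n = (4, 200, -180)

(4, 200, -180)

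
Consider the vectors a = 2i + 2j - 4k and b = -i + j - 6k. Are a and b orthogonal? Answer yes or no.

no

a · b = 2·(-1) + 2·1 + (-4)·(-6) = -2 + 2 + 24 = 24
Nonzero, so the vectors are not orthogonal.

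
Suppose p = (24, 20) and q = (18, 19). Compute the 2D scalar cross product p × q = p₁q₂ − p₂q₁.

96

24·19 - 20·18 = 456 - 360 = 96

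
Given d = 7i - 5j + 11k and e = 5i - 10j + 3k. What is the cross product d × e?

i: (-5)·3 - 11·(-10) = -15 - (-110) = 95
j: 11·5 - 7·3 = 55 - 21 = 34
k: 7·(-10) - (-5)·5 = -70 - (-25) = -45
d × e = (95, 34, -45)

(95, 34, -45)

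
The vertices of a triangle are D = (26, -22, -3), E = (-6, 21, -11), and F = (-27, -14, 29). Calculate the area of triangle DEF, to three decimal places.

1437.257

DE = (-32, 43, -8),  DF = (-53, 8, 32)
i: 43·32 - (-8)·8 = 1376 - (-64) = 1440
j: (-8)·(-53) - (-32)·32 = 424 - (-1024) = 1448
k: (-32)·8 - 43·(-53) = -256 - (-2279) = 2023
DE × DF = (1440, 1448, 2023)
|DE × DF| = √8262833 ≈ 2874.5144
area = ½ · 2874.5144 ≈ 1437.257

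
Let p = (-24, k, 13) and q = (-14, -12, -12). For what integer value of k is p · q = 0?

15

p · q = (-24)·(-14) + k·(-12) + 13·(-12) = 180 - 12k
Set equal to 0: -12k = -180, so k = 15.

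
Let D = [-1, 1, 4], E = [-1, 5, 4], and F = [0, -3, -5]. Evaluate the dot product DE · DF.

DE = E − D = (0, 4, 0)
DF = F − D = (1, -4, -9)
DE · DF = 0·1 + 4·(-4) + 0·(-9) = 0 - 16 + 0 = -16

-16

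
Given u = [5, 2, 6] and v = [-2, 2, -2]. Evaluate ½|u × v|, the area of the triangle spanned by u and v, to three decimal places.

10.677

i: 2·(-2) - 6·2 = -4 - 12 = -16
j: 6·(-2) - 5·(-2) = -12 - (-10) = -2
k: 5·2 - 2·(-2) = 10 - (-4) = 14
u × v = (-16, -2, 14)
|u × v| = √((-16)² + (-2)² + 14²) = √456 ≈ 21.3542
area = ½ · 21.3542 ≈ 10.677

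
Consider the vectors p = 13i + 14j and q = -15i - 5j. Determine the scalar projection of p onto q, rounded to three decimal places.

-16.760

p · q = 13·(-15) + 14·(-5) = -195 - 70 = -265
|q| = √(225 + 25) = √250 ≈ 15.8114
comp_q p = -265 / √250 ≈ -16.760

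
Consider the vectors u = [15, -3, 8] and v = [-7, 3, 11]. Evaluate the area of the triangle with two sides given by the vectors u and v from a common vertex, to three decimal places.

114.745

i: (-3)·11 - 8·3 = -33 - 24 = -57
j: 8·(-7) - 15·11 = -56 - 165 = -221
k: 15·3 - (-3)·(-7) = 45 - 21 = 24
u × v = (-57, -221, 24)
|u × v| = √((-57)² + (-221)² + 24²) = √52666 ≈ 229.4907
area = ½ · 229.4907 ≈ 114.745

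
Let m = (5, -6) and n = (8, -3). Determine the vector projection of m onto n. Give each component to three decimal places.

m · n = 5·8 + (-6)·(-3) = 40 + 18 = 58
|n|² = 64 + 9 = 73
proj_n m = (58/73) · (8, -3) ≈ (6.356, -2.384)

(6.356, -2.384)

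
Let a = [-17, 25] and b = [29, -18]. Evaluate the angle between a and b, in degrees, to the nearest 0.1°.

a · b = (-17)·29 + 25·(-18) = -493 - 450 = -943
|a|² = 289 + 625 = 914,  |a| = √914 ≈ 30.232433
|b|² = 841 + 324 = 1165,  |b| = √1165 ≈ 34.132096
cos θ = -943 / (30.232433 · 34.132096) ≈ -0.91385
θ = arccos(-0.91385) ≈ 156.0°

156.0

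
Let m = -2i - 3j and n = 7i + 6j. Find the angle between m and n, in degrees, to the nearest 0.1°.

164.3

m · n = (-2)·7 + (-3)·6 = -14 - 18 = -32
|m|² = 4 + 9 = 13,  |m| = √13 ≈ 3.605551
|n|² = 49 + 36 = 85,  |n| = √85 ≈ 9.219544
cos θ = -32 / (3.605551 · 9.219544) ≈ -0.96265
θ = arccos(-0.96265) ≈ 164.3°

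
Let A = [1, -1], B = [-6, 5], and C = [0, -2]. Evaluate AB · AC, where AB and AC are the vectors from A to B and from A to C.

1

AB = B − A = (-7, 6)
AC = C − A = (-1, -1)
AB · AC = (-7)·(-1) + 6·(-1) = 7 - 6 = 1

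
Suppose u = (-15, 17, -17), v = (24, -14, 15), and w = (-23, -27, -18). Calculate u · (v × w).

8114

v × w:
i: (-14)·(-18) - 15·(-27) = 252 - (-405) = 657
j: 15·(-23) - 24·(-18) = -345 - (-432) = 87
k: 24·(-27) - (-14)·(-23) = -648 - 322 = -970
v × w = (657, 87, -970)
u · (v × w) = (-15)·657 + 17·87 + (-17)·(-970) = -9855 + 1479 + 16490 = 8114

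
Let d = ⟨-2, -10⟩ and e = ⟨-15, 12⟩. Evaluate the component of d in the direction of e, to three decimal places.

d · e = (-2)·(-15) + (-10)·12 = 30 - 120 = -90
|e| = √(225 + 144) = √369 ≈ 19.2094
comp_e d = -90 / √369 ≈ -4.685

-4.685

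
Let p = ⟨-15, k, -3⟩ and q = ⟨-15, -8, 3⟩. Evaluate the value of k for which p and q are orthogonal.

p · q = (-15)·(-15) + k·(-8) + (-3)·3 = 216 - 8k
Set equal to 0: -8k = -216, so k = 27.

27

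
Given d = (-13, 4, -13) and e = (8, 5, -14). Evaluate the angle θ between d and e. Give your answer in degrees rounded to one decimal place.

72.0

d · e = (-13)·8 + 4·5 + (-13)·(-14) = -104 + 20 + 182 = 98
|d|² = 169 + 16 + 169 = 354,  |d| = √354 ≈ 18.814888
|e|² = 64 + 25 + 196 = 285,  |e| = √285 ≈ 16.881943
cos θ = 98 / (18.814888 · 16.881943) ≈ 0.30853
θ = arccos(0.30853) ≈ 72.0°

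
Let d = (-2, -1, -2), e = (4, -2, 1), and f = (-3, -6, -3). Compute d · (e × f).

27

e × f:
i: (-2)·(-3) - 1·(-6) = 6 - (-6) = 12
j: 1·(-3) - 4·(-3) = -3 - (-12) = 9
k: 4·(-6) - (-2)·(-3) = -24 - 6 = -30
e × f = (12, 9, -30)
d · (e × f) = (-2)·12 + (-1)·9 + (-2)·(-30) = -24 - 9 + 60 = 27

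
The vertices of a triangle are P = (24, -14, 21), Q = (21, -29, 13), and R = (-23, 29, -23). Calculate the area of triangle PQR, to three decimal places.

663.910

PQ = (-3, -15, -8),  PR = (-47, 43, -44)
i: (-15)·(-44) - (-8)·43 = 660 - (-344) = 1004
j: (-8)·(-47) - (-3)·(-44) = 376 - 132 = 244
k: (-3)·43 - (-15)·(-47) = -129 - 705 = -834
PQ × PR = (1004, 244, -834)
|PQ × PR| = √1763108 ≈ 1327.8208
area = ½ · 1327.8208 ≈ 663.910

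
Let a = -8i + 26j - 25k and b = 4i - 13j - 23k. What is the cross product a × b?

(-923, -284, 0)

i: 26·(-23) - (-25)·(-13) = -598 - 325 = -923
j: (-25)·4 - (-8)·(-23) = -100 - 184 = -284
k: (-8)·(-13) - 26·4 = 104 - 104 = 0
a × b = (-923, -284, 0)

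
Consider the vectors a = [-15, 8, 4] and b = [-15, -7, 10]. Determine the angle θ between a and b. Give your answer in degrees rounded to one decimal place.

51.8

a · b = (-15)·(-15) + 8·(-7) + 4·10 = 225 - 56 + 40 = 209
|a|² = 225 + 64 + 16 = 305,  |a| = √305 ≈ 17.464249
|b|² = 225 + 49 + 100 = 374,  |b| = √374 ≈ 19.339080
cos θ = 209 / (17.464249 · 19.339080) ≈ 0.61881
θ = arccos(0.61881) ≈ 51.8°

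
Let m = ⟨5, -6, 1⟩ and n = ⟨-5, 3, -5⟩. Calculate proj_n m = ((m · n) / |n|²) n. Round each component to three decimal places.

(4.068, -2.441, 4.068)

m · n = 5·(-5) + (-6)·3 + 1·(-5) = -25 - 18 - 5 = -48
|n|² = 25 + 9 + 25 = 59
proj_n m = (-48/59) · (-5, 3, -5) ≈ (4.068, -2.441, 4.068)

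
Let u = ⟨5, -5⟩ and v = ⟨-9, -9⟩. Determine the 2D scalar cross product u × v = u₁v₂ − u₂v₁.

-90

5·(-9) - (-5)·(-9) = -45 - 45 = -90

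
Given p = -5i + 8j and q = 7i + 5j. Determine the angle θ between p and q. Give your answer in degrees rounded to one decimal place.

p · q = (-5)·7 + 8·5 = -35 + 40 = 5
|p|² = 25 + 64 = 89,  |p| = √89 ≈ 9.433981
|q|² = 49 + 25 = 74,  |q| = √74 ≈ 8.602325
cos θ = 5 / (9.433981 · 8.602325) ≈ 0.06161
θ = arccos(0.06161) ≈ 86.5°

86.5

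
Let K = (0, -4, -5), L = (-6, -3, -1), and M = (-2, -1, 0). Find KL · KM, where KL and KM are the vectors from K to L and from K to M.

KL = L − K = (-6, 1, 4)
KM = M − K = (-2, 3, 5)
KL · KM = (-6)·(-2) + 1·3 + 4·5 = 12 + 3 + 20 = 35

35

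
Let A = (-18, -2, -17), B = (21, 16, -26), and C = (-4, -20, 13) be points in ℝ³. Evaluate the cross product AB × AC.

AB = (39, 18, -9)
AC = (14, -18, 30)
i: 18·30 - (-9)·(-18) = 540 - 162 = 378
j: (-9)·14 - 39·30 = -126 - 1170 = -1296
k: 39·(-18) - 18·14 = -702 - 252 = -954
AB × AC = (378, -1296, -954)

(378, -1296, -954)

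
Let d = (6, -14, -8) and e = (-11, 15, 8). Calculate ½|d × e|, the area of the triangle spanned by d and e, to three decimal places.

i: (-14)·8 - (-8)·15 = -112 - (-120) = 8
j: (-8)·(-11) - 6·8 = 88 - 48 = 40
k: 6·15 - (-14)·(-11) = 90 - 154 = -64
d × e = (8, 40, -64)
|d × e| = √(8² + 40² + (-64)²) = √5760 ≈ 75.8947
area = ½ · 75.8947 ≈ 37.947

37.947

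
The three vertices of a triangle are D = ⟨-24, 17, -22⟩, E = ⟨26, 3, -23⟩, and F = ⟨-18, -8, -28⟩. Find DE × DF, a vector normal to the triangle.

DE = (50, -14, -1)
DF = (6, -25, -6)
i: (-14)·(-6) - (-1)·(-25) = 84 - 25 = 59
j: (-1)·6 - 50·(-6) = -6 - (-300) = 294
k: 50·(-25) - (-14)·6 = -1250 - (-84) = -1166
DE × DF = (59, 294, -1166)

(59, 294, -1166)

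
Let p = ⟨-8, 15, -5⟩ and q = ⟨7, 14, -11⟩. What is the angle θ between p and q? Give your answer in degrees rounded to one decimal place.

p · q = (-8)·7 + 15·14 + (-5)·(-11) = -56 + 210 + 55 = 209
|p|² = 64 + 225 + 25 = 314,  |p| = √314 ≈ 17.720045
|q|² = 49 + 196 + 121 = 366,  |q| = √366 ≈ 19.131126
cos θ = 209 / (17.720045 · 19.131126) ≈ 0.61651
θ = arccos(0.61651) ≈ 51.9°

51.9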